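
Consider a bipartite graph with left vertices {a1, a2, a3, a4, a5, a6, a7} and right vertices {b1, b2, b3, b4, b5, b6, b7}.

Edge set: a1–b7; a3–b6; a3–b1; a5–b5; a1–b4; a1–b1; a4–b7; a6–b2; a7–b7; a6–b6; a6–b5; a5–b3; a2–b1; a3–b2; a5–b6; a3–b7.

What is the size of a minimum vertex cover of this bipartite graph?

6

{a1, a2, a3, a5, a6, b7} is a vertex cover of size 6: every edge has an endpoint in this set.
No smaller cover exists because a1–b4, a2–b1, a3–b6, a4–b7, a5–b3, a6–b5 is a matching of size 6, and a cover must include an endpoint of each of these disjoint edges (König's theorem).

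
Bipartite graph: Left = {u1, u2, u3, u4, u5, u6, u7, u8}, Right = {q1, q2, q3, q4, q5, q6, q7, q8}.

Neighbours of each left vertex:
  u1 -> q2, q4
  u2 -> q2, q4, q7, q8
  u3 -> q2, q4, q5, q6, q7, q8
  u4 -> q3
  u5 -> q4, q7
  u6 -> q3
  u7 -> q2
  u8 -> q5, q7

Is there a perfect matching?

The set {u4, u6} has only 1 neighbour ({q3}), so by Hall's theorem at most 7 of the 8 left vertices can be matched.
Hence no matching covers every left vertex.

No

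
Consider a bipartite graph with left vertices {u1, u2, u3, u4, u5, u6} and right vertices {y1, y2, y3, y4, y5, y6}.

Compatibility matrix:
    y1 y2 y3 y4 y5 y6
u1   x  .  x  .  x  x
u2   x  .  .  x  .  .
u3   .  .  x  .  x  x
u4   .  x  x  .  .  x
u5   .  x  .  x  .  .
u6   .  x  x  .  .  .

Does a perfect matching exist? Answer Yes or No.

Yes

For example, pair u1→y6, u2→y1, u3→y5, u4→y2, u5→y4, u6→y3.
Every left vertex is matched, so this is a perfect matching.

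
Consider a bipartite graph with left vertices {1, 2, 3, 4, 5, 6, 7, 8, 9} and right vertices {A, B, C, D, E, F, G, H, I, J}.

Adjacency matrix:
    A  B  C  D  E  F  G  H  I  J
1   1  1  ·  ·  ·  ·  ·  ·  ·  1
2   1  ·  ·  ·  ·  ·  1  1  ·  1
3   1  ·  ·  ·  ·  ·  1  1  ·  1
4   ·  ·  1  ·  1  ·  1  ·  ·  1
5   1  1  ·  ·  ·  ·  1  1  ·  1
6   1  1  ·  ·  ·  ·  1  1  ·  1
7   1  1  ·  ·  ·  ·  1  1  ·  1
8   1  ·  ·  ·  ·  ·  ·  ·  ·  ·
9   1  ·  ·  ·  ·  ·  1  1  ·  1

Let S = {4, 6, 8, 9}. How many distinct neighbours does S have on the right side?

The union of neighbours of {4, 6, 8, 9} is {A, B, C, E, G, H, J}, which has 7 elements.
Since |N(S)| = 7 ≥ |S| = 4, Hall's condition holds for this subset.

7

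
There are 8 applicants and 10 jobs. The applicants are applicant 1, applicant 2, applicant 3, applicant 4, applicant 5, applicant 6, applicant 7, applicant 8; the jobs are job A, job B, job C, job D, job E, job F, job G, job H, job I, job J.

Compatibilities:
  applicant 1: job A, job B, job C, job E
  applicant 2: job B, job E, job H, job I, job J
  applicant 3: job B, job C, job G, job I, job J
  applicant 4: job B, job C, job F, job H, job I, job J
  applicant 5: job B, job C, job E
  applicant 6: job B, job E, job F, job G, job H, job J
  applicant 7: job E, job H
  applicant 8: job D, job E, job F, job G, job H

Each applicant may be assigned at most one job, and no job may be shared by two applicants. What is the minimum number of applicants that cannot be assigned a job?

A valid assignment of size 8: applicant 1-job A, applicant 2-job H, applicant 3-job G, applicant 4-job I, applicant 5-job B, applicant 6-job J, applicant 7-job E, applicant 8-job F.
This saturates every applicant, so 8 is the maximum.
That matches 8 of the 8, leaving 0 unmatched; no matching can do better.

0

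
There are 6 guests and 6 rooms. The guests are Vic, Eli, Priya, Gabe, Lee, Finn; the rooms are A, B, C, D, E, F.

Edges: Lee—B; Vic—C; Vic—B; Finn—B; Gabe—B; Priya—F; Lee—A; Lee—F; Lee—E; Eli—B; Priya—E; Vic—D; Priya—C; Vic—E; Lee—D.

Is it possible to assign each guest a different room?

The set {Eli, Gabe, Finn} has only 1 neighbour ({B}), so by Hall's theorem at most 4 of the 6 guests can be matched.
Hence no matching covers every guest.

No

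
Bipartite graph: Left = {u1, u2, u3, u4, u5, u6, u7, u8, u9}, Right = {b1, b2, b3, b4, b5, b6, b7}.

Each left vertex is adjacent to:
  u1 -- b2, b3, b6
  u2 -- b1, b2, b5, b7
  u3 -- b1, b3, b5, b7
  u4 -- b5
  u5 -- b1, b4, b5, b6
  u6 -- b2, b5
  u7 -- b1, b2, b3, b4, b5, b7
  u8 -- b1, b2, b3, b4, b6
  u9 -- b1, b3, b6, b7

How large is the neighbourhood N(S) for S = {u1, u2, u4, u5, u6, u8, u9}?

7

The union of neighbours of {u1, u2, u4, u5, u6, u8, u9} is {b1, b2, b3, b4, b5, b6, b7}, which has 7 elements.
Since |N(S)| = 7 ≥ |S| = 7, Hall's condition holds for this subset.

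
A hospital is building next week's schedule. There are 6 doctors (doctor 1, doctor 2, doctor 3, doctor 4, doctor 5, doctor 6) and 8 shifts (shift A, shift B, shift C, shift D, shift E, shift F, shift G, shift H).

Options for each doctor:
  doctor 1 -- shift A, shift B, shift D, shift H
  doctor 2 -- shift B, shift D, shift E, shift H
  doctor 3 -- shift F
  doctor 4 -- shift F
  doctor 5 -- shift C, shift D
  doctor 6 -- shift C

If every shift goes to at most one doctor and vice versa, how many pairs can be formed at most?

One maximum matching: doctor 1-shift H, doctor 2-shift E, doctor 3-shift F, doctor 5-shift D, doctor 6-shift C.
The set {doctor 3, doctor 4} has only 1 neighbour ({shift F}), so by Hall's theorem at most 5 of the 6 doctors can be matched.

5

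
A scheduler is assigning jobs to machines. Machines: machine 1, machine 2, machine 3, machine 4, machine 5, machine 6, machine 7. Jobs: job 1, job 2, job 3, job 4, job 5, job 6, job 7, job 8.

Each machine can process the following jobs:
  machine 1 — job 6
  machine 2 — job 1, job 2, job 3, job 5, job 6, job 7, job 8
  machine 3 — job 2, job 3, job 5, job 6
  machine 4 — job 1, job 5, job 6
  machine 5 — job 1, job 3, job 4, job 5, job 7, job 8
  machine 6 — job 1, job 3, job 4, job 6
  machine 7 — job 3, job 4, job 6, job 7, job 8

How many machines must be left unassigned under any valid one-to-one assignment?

For example, pair machine 1→job 6, machine 2→job 5, machine 3→job 2, machine 4→job 1, machine 5→job 4, machine 6→job 3, machine 7→job 7.
All 7 machines are matched, so no larger matching exists.
That matches 7 of the 7, leaving 0 unmatched; no matching can do better.

0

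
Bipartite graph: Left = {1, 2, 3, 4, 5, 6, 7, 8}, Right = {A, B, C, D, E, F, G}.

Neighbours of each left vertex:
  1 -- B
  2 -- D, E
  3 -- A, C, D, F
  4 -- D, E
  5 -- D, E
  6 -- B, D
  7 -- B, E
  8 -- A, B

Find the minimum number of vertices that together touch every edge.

A maximum matching has 5 edges (e.g. 1–B, 2–D, 3–F, 4–E, 8–A).
By König's theorem the minimum vertex cover has the same size. One such cover is {3, 8, B, D, E}.

5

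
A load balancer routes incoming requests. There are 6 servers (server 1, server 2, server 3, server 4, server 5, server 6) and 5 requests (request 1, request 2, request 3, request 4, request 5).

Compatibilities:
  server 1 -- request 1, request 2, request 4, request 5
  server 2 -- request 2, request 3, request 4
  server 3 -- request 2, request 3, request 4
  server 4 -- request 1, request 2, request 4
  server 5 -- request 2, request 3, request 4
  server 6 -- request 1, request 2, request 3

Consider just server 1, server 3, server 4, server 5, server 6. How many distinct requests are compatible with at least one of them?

5

The union of neighbours of {server 1, server 3, server 4, server 5, server 6} is {request 1, request 2, request 3, request 4, request 5}, which has 5 elements.
Since |N(S)| = 5 ≥ |S| = 5, Hall's condition holds for this subset.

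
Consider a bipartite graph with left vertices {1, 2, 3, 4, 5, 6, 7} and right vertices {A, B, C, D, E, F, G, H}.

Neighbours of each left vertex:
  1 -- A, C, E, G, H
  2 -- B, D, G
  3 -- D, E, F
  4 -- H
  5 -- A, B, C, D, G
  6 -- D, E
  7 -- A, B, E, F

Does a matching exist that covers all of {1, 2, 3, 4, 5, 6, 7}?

One maximum matching: 1→E, 2→G, 3→F, 4→H, 5→A, 6→D, 7→B.
Every left vertex is matched, so this matching saturates all of them.

Yes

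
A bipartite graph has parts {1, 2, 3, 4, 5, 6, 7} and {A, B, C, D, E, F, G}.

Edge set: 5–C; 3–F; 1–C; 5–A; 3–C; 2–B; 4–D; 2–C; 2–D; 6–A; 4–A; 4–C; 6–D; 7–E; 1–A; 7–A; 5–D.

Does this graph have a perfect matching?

No

The set {1, 4, 5, 6} has only 3 neighbours ({A, C, D}), so by Hall's theorem at most 6 of the 7 left vertices can be matched.
Hence no matching covers every left vertex.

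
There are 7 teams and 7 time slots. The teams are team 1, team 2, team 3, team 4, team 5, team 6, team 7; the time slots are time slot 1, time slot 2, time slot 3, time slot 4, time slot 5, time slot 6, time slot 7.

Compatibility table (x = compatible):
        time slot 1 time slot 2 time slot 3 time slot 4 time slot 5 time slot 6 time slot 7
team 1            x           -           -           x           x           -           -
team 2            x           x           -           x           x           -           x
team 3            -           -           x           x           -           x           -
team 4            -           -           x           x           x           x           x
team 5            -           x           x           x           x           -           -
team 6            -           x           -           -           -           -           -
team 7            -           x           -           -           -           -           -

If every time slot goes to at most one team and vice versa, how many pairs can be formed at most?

One maximum matching: team 1-time slot 5, team 2-time slot 1, team 3-time slot 3, team 4-time slot 7, team 5-time slot 4, team 6-time slot 2.
The set {team 6, team 7} has only 1 neighbour ({time slot 2}), so by Hall's theorem at most 6 of the 7 teams can be matched.

6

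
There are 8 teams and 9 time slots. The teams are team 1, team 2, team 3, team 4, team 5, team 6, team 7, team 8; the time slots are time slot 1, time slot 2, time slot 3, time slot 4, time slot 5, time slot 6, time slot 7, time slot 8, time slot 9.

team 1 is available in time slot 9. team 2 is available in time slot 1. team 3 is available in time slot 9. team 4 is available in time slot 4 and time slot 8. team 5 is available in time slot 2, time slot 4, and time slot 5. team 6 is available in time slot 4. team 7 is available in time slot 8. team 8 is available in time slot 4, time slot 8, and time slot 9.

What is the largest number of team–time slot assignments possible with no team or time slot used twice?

5

A valid assignment of size 5: team 1→time slot 9, team 2→time slot 1, team 4→time slot 8, team 5→time slot 2, team 6→time slot 4.
The set {team 1, team 3, team 4, team 6, team 7, team 8} has only 3 neighbours ({time slot 4, time slot 8, time slot 9}), so by Hall's theorem at most 5 of the 8 teams can be matched.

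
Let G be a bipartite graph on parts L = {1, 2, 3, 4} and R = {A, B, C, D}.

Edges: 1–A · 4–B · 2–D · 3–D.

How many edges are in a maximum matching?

One maximum matching: 1-A, 2-D, 4-B.
The set {2, 3} has only 1 neighbour ({D}), so by Hall's theorem at most 3 of the 4 left vertices can be matched.

3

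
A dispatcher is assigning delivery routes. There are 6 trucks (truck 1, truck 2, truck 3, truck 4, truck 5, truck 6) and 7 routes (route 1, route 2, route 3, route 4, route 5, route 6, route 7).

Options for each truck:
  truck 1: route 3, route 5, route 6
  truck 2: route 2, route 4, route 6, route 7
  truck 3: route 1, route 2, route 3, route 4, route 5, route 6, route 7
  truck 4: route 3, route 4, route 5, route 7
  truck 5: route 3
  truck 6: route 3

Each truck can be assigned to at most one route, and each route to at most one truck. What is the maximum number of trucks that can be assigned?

5

One maximum matching: truck 1–route 6, truck 2–route 2, truck 3–route 4, truck 4–route 7, truck 5–route 3.
The set {truck 5, truck 6} has only 1 neighbour ({route 3}), so by Hall's theorem at most 5 of the 6 trucks can be matched.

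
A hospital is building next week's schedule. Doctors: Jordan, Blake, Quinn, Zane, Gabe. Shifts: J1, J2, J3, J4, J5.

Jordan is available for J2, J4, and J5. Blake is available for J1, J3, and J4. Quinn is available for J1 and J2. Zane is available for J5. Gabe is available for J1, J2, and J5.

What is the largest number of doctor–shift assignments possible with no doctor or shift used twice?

One maximum matching: Jordan-J4, Blake-J3, Quinn-J2, Zane-J5, Gabe-J1.
This saturates every doctor, so 5 is the maximum.

5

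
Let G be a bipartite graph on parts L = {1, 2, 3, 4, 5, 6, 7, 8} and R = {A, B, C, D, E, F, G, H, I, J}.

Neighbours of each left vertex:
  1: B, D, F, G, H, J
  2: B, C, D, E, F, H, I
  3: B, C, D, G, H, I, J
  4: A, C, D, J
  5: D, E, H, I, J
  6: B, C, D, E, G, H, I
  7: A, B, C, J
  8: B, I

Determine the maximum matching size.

8

One maximum matching: 1–G, 2–F, 3–H, 4–C, 5–E, 6–D, 7–J, 8–B.
This saturates every left vertex, so 8 is the maximum.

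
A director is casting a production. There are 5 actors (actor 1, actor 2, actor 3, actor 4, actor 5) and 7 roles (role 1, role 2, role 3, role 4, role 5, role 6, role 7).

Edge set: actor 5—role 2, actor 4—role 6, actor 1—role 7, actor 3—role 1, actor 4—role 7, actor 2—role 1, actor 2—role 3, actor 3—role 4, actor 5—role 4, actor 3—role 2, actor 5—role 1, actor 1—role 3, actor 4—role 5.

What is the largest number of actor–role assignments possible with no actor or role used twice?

5

A valid assignment of size 5: actor 1-role 7, actor 2-role 3, actor 3-role 2, actor 4-role 5, actor 5-role 1.
This saturates every actor, so 5 is the maximum.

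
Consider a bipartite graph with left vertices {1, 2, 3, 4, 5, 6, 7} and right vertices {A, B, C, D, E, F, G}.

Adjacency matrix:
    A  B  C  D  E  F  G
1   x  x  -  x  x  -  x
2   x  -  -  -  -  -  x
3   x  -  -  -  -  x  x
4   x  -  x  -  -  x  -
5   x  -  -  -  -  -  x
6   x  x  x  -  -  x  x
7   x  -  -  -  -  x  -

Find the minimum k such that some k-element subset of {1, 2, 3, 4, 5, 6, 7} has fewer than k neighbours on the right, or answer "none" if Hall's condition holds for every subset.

4

Take S = {2, 3, 5, 7}. Its neighbourhood is {A, F, G}, so |N(S)| = 3 < |S| = 4.
Every subset of size less than 4 has at least as many neighbours as members, so 4 is the minimum.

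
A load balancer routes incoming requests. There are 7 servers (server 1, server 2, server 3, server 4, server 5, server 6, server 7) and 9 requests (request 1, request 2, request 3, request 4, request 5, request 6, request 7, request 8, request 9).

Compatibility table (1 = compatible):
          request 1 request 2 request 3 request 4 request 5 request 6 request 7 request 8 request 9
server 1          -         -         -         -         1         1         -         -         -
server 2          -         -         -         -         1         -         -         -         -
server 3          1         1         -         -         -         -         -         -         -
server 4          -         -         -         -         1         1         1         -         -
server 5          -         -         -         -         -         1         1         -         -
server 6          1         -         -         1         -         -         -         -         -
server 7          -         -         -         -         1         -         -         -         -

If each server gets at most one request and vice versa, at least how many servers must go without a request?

One maximum matching: server 1-request 6, server 2-request 5, server 3-request 2, server 4-request 7, server 6-request 4.
The set {server 1, server 2, server 4, server 5, server 7} has only 3 neighbours ({request 5, request 6, request 7}), so by Hall's theorem at most 5 of the 7 servers can be matched.
That matches 5 of the 7, leaving 2 unmatched; no matching can do better.

2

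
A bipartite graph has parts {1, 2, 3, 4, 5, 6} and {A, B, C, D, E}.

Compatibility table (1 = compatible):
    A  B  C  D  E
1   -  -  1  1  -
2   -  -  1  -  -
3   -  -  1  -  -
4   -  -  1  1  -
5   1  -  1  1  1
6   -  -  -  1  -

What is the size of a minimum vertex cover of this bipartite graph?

3

The 3 edges 1–D, 2–C, 5–E form a matching, so any vertex cover needs at least 3 vertices (one per matched edge).
Conversely {5, C, D} meets every edge and has exactly 3 vertices, so 3 is optimal.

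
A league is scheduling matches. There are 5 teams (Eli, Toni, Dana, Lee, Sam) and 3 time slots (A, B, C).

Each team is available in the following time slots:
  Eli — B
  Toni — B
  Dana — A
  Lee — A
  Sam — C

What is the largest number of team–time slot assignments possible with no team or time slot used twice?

3

One maximum matching: Eli–B, Dana–A, Sam–C.
The set {Eli, Toni, Dana, Lee} has only 2 neighbours ({A, B}), so by Hall's theorem at most 3 of the 5 teams can be matched.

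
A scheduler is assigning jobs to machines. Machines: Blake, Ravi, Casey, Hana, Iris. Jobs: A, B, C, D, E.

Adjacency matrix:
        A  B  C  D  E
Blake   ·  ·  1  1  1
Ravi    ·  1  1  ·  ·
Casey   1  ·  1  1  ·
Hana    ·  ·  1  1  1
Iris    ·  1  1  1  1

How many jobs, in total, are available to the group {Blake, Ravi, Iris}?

The union of neighbours of {Blake, Ravi, Iris} is {B, C, D, E}, which has 4 elements.
Since |N(S)| = 4 ≥ |S| = 3, Hall's condition holds for this subset.

4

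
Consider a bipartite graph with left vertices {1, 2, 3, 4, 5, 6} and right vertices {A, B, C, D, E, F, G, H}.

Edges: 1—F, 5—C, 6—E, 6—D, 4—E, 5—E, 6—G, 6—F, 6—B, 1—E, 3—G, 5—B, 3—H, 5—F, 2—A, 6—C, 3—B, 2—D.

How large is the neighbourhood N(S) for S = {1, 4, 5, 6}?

The union of neighbours of {1, 4, 5, 6} is {B, C, D, E, F, G}, which has 6 elements.
Since |N(S)| = 6 ≥ |S| = 4, Hall's condition holds for this subset.

6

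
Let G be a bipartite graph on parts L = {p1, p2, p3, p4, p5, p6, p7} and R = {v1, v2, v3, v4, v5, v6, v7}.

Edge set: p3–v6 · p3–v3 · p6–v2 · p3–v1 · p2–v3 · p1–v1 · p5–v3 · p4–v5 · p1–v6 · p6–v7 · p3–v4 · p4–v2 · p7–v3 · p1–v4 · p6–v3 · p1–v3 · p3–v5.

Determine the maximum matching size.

For example, pair p1→v1, p2→v3, p3→v6, p4→v5, p6→v2.
The set {p2, p5, p7} has only 1 neighbour ({v3}), so by Hall's theorem at most 5 of the 7 left vertices can be matched.

5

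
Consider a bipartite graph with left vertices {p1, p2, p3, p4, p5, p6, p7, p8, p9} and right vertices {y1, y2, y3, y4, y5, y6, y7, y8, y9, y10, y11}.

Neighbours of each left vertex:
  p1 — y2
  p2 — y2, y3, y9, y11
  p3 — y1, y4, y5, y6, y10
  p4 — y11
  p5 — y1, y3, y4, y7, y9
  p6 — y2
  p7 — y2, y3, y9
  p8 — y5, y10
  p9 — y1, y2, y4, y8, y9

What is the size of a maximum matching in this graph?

8

For example, pair p1→y2, p2→y9, p3→y6, p4→y11, p5→y7, p7→y3, p8→y10, p9→y4.
The set {p1, p6} has only 1 neighbour ({y2}), so by Hall's theorem at most 8 of the 9 left vertices can be matched.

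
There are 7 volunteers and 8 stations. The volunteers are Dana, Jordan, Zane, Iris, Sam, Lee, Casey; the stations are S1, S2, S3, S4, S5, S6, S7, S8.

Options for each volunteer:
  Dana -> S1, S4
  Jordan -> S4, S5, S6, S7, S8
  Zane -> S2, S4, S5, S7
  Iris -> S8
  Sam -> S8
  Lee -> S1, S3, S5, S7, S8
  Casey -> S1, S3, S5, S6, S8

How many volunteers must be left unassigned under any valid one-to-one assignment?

One maximum matching: Dana–S4, Jordan–S7, Zane–S2, Iris–S8, Lee–S3, Casey–S6.
The set {Iris, Sam} has only 1 neighbour ({S8}), so by Hall's theorem at most 6 of the 7 volunteers can be matched.
That matches 6 of the 7, leaving 1 unmatched; no matching can do better.

1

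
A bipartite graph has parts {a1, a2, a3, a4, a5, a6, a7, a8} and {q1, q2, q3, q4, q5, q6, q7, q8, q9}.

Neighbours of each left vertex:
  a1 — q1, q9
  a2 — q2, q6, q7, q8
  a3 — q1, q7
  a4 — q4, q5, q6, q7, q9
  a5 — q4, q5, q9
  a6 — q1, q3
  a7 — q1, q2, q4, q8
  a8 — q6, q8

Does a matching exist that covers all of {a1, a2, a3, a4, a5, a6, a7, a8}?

Yes

One maximum matching: a1-q9, a2-q7, a3-q1, a4-q6, a5-q5, a6-q3, a7-q2, a8-q8.
All 8 left vertices are covered.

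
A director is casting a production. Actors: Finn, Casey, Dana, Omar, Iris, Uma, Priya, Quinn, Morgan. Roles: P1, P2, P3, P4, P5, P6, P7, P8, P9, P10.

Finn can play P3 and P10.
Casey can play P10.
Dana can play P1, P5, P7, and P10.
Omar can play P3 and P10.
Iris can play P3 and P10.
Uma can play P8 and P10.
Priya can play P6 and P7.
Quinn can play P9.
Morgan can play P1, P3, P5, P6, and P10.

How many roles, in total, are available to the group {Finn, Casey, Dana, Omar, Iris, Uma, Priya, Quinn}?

The union of neighbours of {Finn, Casey, Dana, Omar, Iris, Uma, Priya, Quinn} is {P1, P3, P5, P6, P7, P8, P9, P10}, which has 8 elements.
Since |N(S)| = 8 ≥ |S| = 8, Hall's condition holds for this subset.

8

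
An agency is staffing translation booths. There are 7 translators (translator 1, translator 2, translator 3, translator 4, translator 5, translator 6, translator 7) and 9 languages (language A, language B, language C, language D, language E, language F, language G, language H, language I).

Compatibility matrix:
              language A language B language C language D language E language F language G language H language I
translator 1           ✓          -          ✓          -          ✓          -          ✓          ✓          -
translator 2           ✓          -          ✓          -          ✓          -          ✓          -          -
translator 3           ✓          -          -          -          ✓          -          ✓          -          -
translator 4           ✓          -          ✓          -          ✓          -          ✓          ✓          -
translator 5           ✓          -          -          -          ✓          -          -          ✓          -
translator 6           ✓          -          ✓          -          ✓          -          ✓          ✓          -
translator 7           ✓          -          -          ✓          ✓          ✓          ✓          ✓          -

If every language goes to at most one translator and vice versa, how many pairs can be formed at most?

For example, pair translator 1→language H, translator 2→language G, translator 3→language E, translator 4→language C, translator 5→language A, translator 7→language F.
The set {translator 1, translator 2, translator 3, translator 4, translator 5, translator 6} has only 5 neighbours ({language A, language C, language E, language G, language H}), so by Hall's theorem at most 6 of the 7 translators can be matched.

6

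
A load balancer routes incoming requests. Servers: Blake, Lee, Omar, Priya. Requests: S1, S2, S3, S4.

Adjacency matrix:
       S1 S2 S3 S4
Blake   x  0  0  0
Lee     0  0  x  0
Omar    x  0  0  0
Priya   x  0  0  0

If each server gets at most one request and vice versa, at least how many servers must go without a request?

2

For example, pair Blake-S1, Lee-S3.
The set {Blake, Omar, Priya} has only 1 neighbour ({S1}), so by Hall's theorem at most 2 of the 4 servers can be matched.
That matches 2 of the 4, leaving 2 unmatched; no matching can do better.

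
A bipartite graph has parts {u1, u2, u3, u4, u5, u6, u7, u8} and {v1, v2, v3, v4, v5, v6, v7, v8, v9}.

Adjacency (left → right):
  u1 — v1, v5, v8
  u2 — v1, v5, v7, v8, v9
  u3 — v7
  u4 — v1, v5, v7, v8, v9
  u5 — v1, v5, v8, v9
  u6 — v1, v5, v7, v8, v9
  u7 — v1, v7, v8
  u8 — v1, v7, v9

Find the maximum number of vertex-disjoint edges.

A valid assignment of size 5: u1-v8, u2-v9, u3-v7, u4-v5, u5-v1.
The set {u1, u2, u3, u4, u5, u6, u7, u8} has only 5 neighbours ({v1, v5, v7, v8, v9}), so by Hall's theorem at most 5 of the 8 left vertices can be matched.

5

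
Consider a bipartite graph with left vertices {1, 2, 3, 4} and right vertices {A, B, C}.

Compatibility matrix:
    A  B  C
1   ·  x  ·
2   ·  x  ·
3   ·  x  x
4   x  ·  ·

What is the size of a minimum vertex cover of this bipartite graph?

A maximum matching has 3 edges (e.g. 1–B, 3–C, 4–A).
By König's theorem the minimum vertex cover has the same size. One such cover is {3, 4, B}.

3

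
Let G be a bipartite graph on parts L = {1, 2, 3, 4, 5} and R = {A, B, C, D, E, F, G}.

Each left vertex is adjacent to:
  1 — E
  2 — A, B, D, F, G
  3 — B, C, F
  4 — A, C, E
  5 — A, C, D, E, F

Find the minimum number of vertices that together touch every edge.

The 5 edges 1–E, 2–G, 3–B, 4–C, 5–A form a matching, so any vertex cover needs at least 5 vertices (one per matched edge).
Conversely {1, 2, 3, 4, 5} meets every edge and has exactly 5 vertices, so 5 is optimal.

5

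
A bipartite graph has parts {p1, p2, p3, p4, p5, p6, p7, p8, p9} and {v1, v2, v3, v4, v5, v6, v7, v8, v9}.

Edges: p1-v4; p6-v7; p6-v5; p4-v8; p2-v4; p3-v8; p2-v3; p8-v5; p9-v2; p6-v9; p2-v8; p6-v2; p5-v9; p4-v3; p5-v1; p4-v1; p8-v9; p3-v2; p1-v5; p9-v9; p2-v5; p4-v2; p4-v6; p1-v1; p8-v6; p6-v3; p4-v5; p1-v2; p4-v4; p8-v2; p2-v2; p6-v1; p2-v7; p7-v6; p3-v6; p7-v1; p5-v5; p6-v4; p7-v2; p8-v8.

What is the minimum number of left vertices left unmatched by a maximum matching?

For example, pair p1–v5, p2–v3, p3–v8, p4–v4, p5–v9, p6–v7, p7–v1, p8–v6, p9–v2.
All 9 left vertices are matched, so no larger matching exists.
That matches 9 of the 9, leaving 0 unmatched; no matching can do better.

0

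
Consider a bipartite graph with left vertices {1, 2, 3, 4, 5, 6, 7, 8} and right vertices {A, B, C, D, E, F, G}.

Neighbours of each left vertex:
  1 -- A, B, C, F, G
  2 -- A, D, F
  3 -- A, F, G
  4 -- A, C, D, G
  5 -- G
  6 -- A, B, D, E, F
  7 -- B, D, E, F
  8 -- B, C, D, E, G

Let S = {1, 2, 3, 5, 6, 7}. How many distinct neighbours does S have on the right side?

The union of neighbours of {1, 2, 3, 5, 6, 7} is {A, B, C, D, E, F, G}, which has 7 elements.
Since |N(S)| = 7 ≥ |S| = 6, Hall's condition holds for this subset.

7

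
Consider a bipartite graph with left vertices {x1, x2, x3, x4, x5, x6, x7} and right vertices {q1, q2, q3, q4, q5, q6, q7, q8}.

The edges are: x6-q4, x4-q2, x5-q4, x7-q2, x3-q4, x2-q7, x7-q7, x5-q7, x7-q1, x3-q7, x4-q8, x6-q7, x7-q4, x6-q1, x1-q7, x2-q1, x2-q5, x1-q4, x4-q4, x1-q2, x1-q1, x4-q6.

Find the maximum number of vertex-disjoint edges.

6

A valid assignment of size 6: x1→q2, x2→q5, x3→q4, x4→q6, x5→q7, x6→q1.
The set {x1, x3, x5, x6, x7} has only 4 neighbours ({q1, q2, q4, q7}), so by Hall's theorem at most 6 of the 7 left vertices can be matched.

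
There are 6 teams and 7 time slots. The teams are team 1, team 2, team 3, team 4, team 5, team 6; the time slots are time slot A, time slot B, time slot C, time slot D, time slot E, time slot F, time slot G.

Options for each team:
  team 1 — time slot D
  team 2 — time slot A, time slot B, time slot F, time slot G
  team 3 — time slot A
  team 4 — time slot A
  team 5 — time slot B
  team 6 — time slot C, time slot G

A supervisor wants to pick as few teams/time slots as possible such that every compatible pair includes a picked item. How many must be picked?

The 5 edges team 1–time slot D, team 2–time slot F, team 3–time slot A, team 5–time slot B, team 6–time slot G form a matching, so any vertex cover needs at least 5 vertices (one per matched edge).
Conversely {team 1, team 2, team 5, team 6, time slot A} meets every edge and has exactly 5 vertices, so 5 is optimal.

5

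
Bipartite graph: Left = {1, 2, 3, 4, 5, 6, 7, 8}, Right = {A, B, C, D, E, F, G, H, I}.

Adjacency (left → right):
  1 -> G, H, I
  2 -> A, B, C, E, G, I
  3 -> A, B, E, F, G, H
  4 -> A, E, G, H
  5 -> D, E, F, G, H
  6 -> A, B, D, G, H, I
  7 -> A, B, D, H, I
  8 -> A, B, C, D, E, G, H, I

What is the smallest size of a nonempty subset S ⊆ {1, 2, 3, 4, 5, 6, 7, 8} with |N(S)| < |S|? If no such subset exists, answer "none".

A matching saturating every left vertex exists, for instance 1→I, 2→A, 3→F, 4→E, 5→D, 6→B, 7→H, 8→G.
By Hall's marriage theorem, this means |N(S)| ≥ |S| for every subset S, so no violating subset exists.

none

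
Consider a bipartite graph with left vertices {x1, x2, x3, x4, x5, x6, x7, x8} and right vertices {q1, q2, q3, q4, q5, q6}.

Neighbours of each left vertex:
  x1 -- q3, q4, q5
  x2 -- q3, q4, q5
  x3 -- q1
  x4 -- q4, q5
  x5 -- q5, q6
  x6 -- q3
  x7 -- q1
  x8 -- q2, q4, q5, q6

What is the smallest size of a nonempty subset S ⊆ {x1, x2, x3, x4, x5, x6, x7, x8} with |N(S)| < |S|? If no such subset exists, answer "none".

2

Take S = {x3, x7}. Its neighbourhood is {q1}, so |N(S)| = 1 < |S| = 2.
No single vertex violates Hall's condition since each has at least one neighbour, so 2 is the minimum.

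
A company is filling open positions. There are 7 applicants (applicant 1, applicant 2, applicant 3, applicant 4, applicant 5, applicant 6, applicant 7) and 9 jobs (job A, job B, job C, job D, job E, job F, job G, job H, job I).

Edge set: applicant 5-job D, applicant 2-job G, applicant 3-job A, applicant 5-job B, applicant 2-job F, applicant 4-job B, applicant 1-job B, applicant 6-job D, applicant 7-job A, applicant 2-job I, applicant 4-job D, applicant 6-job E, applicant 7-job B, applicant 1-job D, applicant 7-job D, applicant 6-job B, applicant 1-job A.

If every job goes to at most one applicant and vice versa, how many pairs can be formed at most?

5

For example, pair applicant 1–job B, applicant 2–job F, applicant 3–job A, applicant 4–job D, applicant 6–job E.
The set {applicant 1, applicant 3, applicant 4, applicant 5, applicant 7} has only 3 neighbours ({job A, job B, job D}), so by Hall's theorem at most 5 of the 7 applicants can be matched.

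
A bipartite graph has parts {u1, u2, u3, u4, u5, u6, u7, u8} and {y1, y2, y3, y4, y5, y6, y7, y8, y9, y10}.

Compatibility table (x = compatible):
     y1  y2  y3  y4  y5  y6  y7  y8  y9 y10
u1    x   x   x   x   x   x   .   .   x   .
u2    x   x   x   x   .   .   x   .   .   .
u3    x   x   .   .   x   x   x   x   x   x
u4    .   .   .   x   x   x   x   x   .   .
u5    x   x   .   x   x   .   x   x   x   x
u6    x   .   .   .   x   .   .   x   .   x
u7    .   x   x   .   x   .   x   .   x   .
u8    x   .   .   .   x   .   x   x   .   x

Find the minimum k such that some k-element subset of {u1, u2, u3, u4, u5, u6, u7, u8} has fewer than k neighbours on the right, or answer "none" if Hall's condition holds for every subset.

none

A matching saturating every left vertex exists, for instance u1→y9, u2→y4, u3→y6, u4→y8, u5→y10, u6→y1, u7→y3, u8→y7.
By Hall's marriage theorem, this means |N(S)| ≥ |S| for every subset S, so no violating subset exists.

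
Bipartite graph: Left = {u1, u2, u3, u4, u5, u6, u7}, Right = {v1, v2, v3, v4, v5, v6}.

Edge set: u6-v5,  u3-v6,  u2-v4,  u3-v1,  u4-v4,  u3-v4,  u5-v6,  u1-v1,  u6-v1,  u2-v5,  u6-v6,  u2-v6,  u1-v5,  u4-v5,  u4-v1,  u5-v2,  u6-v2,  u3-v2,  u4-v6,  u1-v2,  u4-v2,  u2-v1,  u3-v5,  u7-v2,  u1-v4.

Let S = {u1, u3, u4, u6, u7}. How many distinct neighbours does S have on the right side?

The union of neighbours of {u1, u3, u4, u6, u7} is {v1, v2, v4, v5, v6}, which has 5 elements.
Since |N(S)| = 5 ≥ |S| = 5, Hall's condition holds for this subset.

5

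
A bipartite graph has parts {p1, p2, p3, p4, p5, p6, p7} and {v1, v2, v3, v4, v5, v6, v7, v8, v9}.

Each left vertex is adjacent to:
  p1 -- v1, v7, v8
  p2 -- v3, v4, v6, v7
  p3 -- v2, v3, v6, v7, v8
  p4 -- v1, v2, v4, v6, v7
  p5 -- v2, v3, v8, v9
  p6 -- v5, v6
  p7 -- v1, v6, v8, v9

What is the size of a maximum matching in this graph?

7

One maximum matching: p1-v1, p2-v7, p3-v8, p4-v2, p5-v3, p6-v5, p7-v6.
All 7 left vertices are matched, so no larger matching exists.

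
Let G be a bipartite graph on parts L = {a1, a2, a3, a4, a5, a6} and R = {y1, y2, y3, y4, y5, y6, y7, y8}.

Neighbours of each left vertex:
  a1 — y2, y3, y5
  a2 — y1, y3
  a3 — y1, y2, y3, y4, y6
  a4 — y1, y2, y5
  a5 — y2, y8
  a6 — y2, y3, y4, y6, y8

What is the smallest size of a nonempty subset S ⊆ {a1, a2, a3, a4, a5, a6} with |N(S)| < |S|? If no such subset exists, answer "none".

none

A matching saturating every left vertex exists, for instance a1→y2, a2→y3, a3→y4, a4→y1, a5→y8, a6→y6.
By Hall's marriage theorem, this means |N(S)| ≥ |S| for every subset S, so no violating subset exists.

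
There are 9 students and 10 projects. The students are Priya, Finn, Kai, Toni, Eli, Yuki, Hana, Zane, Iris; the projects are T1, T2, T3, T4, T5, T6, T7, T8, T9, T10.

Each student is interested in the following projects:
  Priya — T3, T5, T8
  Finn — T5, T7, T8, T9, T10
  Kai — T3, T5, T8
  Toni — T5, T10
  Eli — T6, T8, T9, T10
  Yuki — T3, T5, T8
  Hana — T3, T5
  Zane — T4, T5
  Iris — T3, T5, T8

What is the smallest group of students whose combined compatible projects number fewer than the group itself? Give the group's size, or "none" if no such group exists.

4

Take S = {Priya, Kai, Yuki, Hana}. Its neighbourhood is {T3, T5, T8}, so |N(S)| = 3 < |S| = 4.
Every subset of size less than 4 has at least as many neighbours as members, so 4 is the minimum.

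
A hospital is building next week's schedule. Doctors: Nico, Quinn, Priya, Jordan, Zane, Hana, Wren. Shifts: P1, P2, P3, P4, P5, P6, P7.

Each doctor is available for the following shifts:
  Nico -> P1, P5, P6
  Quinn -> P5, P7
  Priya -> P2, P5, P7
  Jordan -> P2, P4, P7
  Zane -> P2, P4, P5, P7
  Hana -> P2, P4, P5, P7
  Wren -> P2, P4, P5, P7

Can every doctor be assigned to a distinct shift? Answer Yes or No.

The set {Quinn, Priya, Jordan, Zane, Hana, Wren} has only 4 neighbours ({P2, P4, P5, P7}), so by Hall's theorem at most 5 of the 7 doctors can be matched.
Hence no matching covers every doctor.

No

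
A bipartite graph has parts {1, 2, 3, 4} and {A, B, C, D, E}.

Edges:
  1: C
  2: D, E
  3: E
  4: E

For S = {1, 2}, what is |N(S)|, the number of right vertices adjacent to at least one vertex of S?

3

The union of neighbours of {1, 2} is {C, D, E}, which has 3 elements.
Since |N(S)| = 3 ≥ |S| = 2, Hall's condition holds for this subset.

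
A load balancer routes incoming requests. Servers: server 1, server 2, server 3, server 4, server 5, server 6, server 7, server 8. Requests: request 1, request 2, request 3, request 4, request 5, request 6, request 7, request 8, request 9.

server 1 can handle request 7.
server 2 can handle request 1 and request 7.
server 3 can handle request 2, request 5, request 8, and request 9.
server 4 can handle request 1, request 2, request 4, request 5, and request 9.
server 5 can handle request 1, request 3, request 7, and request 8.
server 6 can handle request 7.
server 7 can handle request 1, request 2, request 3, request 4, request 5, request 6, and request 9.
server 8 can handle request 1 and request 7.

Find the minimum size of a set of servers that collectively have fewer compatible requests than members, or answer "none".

2

Take S = {server 1, server 6}. Its neighbourhood is {request 7}, so |N(S)| = 1 < |S| = 2.
No single vertex violates Hall's condition since each has at least one neighbour, so 2 is the minimum.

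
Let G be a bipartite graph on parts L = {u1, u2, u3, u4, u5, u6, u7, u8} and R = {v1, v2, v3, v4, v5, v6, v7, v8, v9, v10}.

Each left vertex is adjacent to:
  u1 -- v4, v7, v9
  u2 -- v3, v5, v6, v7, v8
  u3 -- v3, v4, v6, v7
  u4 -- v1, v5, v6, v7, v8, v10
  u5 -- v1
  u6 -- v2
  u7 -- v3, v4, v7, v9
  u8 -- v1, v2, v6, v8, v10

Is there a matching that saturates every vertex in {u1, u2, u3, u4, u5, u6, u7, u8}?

A valid assignment of size 8: u1–v4, u2–v5, u3–v7, u4–v6, u5–v1, u6–v2, u7–v3, u8–v10.
All 8 left vertices are covered.

Yes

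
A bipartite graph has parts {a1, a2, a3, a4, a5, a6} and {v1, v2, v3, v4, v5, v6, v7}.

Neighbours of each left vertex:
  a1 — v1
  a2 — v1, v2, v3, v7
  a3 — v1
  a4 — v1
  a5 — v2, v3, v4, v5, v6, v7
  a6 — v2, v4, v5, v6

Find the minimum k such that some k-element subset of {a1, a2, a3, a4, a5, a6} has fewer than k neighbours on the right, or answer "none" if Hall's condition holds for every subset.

2

Take S = {a1, a3}. Its neighbourhood is {v1}, so |N(S)| = 1 < |S| = 2.
No single vertex violates Hall's condition since each has at least one neighbour, so 2 is the minimum.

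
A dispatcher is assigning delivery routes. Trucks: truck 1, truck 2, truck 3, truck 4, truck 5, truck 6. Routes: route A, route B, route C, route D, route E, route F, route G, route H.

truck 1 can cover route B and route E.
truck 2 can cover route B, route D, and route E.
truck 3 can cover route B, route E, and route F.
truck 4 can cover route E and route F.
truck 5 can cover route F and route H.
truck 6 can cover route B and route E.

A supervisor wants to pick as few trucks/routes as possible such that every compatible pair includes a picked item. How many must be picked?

5

{truck 2, truck 5, route B, route E, route F} is a vertex cover of size 5: every edge has an endpoint in this set.
No smaller cover exists because truck 1–route B, truck 2–route D, truck 3–route F, truck 4–route E, truck 5–route H is a matching of size 5, and a cover must include an endpoint of each of these disjoint edges (König's theorem).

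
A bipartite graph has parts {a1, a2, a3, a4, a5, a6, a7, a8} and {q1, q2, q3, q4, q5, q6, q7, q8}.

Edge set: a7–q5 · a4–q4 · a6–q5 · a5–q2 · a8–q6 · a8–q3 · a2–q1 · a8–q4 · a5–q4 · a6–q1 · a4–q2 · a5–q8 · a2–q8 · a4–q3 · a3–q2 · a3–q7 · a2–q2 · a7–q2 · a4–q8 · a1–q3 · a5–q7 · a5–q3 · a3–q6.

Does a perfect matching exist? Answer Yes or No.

Yes

A valid assignment of size 8: a1-q3, a2-q8, a3-q2, a4-q4, a5-q7, a6-q1, a7-q5, a8-q6.
Every left vertex is matched, so this is a perfect matching.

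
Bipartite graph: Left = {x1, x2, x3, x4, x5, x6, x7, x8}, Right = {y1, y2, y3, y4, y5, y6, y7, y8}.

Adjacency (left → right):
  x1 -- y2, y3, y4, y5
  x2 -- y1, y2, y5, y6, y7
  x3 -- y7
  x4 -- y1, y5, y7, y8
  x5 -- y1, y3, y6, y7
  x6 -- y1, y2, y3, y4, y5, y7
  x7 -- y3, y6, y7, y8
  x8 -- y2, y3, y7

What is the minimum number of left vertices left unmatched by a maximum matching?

0

For example, pair x1→y2, x2→y6, x3→y7, x4→y5, x5→y1, x6→y4, x7→y8, x8→y3.
This saturates every left vertex, so 8 is the maximum.
That matches 8 of the 8, leaving 0 unmatched; no matching can do better.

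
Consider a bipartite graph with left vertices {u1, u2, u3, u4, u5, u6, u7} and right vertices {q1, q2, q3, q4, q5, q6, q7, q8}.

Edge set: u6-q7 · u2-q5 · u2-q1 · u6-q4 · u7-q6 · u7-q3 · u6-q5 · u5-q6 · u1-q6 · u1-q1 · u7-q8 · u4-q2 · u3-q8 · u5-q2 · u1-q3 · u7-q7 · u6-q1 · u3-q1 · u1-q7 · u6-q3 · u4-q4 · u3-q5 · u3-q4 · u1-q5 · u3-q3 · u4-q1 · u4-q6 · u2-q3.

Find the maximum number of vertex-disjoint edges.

7

One maximum matching: u1-q1, u2-q5, u3-q8, u4-q4, u5-q2, u6-q7, u7-q6.
All 7 left vertices are matched, so no larger matching exists.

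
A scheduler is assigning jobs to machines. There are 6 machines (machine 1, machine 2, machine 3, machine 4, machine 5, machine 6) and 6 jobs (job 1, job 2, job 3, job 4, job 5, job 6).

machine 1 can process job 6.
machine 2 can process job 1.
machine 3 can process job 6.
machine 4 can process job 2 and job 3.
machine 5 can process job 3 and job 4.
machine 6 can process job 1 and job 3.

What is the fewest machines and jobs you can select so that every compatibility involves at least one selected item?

5

The 5 edges machine 1–job 6, machine 2–job 1, machine 4–job 2, machine 5–job 4, machine 6–job 3 form a matching, so any vertex cover needs at least 5 vertices (one per matched edge).
Conversely {machine 2, machine 4, machine 5, machine 6, job 6} meets every edge and has exactly 5 vertices, so 5 is optimal.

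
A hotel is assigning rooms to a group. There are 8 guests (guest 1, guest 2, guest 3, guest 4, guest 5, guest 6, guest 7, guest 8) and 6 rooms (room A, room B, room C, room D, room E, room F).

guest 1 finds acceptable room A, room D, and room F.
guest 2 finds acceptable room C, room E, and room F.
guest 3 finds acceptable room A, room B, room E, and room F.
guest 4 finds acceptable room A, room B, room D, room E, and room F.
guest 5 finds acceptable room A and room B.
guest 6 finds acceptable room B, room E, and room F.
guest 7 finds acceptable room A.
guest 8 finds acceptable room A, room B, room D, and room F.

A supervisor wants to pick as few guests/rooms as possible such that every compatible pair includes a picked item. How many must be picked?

{guest 2, room A, room B, room D, room E, room F} is a vertex cover of size 6: every edge has an endpoint in this set.
No smaller cover exists because guest 1–room D, guest 2–room C, guest 3–room E, guest 4–room A, guest 5–room B, guest 6–room F is a matching of size 6, and a cover must include an endpoint of each of these disjoint edges (König's theorem).

6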